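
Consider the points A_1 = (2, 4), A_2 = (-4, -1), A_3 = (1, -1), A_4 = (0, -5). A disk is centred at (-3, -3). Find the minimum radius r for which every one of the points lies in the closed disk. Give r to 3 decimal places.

8.602

The required radius is the distance from (-3, -3) to the farthest point.
Squared distances: 74, 5, 20, 13.
Maximum is 74, attained at A_1.
r = √74 ≈ 8.602.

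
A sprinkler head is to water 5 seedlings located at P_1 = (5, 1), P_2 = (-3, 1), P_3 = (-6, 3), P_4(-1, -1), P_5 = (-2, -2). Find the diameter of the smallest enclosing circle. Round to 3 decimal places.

A smallest enclosing disk is always determined by at most three of the input points on its boundary.
The farthest pair is P_1–P_3 with squared distance 125. The circle on this segment as diameter has centre (-0.5, 2) and r² = 125/4 = 31.25.
Check P_2: distance² to centre = 7.25 ≤ 31.25, so it lies inside.
All remaining points lie in this disk, and no smaller disk contains both endpoints, so this is the minimum enclosing circle.
Diameter = 2r = 2√(31.25) ≈ 11.180.

11.180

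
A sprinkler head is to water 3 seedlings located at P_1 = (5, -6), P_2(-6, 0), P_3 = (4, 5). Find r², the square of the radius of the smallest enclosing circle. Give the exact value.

Side lengths²: P_1P_2² = 157, P_1P_3² = 122, P_2P_3² = 125.
Since P_1P_2² = 157 < 125 + 122 = 247, the triangle is acute, so the smallest enclosing circle is the circumcircle.
Circumcentre = (31/46, -39/46), r² = 47885/1058.

47885/1058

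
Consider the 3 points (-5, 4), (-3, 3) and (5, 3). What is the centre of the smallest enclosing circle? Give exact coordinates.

Call the three points A, B, C in the order given.
Side lengths²: AB² = 5, AC² = 101, BC² = 64.
Since AC² = 101 ≥ 64 + 5 = 69, the angle opposite AC is not acute, so the smallest enclosing circle has AC as diameter.
Centre = midpoint of AC = (0, 3.5), r² = 101/4 = 25.25.
Centre = (0, 3.5).

(0, 3.5)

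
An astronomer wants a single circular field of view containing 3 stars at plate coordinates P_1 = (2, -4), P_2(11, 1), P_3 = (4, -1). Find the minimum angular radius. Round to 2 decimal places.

Side lengths²: P_1P_2² = 106, P_1P_3² = 13, P_2P_3² = 53.
Since P_1P_2² = 106 ≥ 53 + 13 = 66, the angle opposite P_1P_2 is not acute, so the smallest enclosing circle has P_1P_2 as diameter.
Centre = midpoint of P_1P_2 = (6.5, -1.5), r² = 106/4 = 26.5.
r = √(26.5) ≈ 5.15.

5.15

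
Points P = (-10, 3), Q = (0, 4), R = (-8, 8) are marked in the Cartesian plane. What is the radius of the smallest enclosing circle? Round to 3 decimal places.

Side lengths²: PQ² = 101, PR² = 29, QR² = 80.
Since PQ² = 101 < 80 + 29 = 109, the triangle is acute, so the smallest enclosing circle is the circumcircle.
Circumcentre = (-121/24, 47/12), r² = 14645/576.
r = √(14645/576) ≈ 5.042.

5.042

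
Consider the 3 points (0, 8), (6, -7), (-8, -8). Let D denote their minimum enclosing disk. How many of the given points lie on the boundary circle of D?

3

Call the three points A, B, C in the order given.
Side lengths²: AB² = 261, AC² = 320, BC² = 197.
Since AC² = 320 < 261 + 197 = 458, the triangle is acute, so the smallest enclosing circle is the circumcircle.
Circumcentre = (-13/9, -23/18), r² = 28565/324.
The points at distance exactly r from the centre are (0, 8), (6, -7), (-8, -8) — 3 points.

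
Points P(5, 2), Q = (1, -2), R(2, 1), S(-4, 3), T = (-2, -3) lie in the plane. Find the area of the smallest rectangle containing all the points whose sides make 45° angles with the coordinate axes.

In coordinates u = x + y, v = x − y the rectangle is axis-aligned; the map (x,y)→(u,v) scales areas by 2.
u-values: 7, -1, 3, -1, -5; range = 7 − (-5) = 12.
v-values: 3, 3, 1, -7, 1; range = 3 − (-7) = 10.
Area = (12 × 10) / 2 = 60.

60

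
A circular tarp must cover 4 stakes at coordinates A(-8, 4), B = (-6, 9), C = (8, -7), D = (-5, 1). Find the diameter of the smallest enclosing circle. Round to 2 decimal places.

21.26

The farthest pair is B–C with squared distance 452. The circle on this segment as diameter has centre (1, 1) and r² = 452/4 = 113.
Check A: distance² to centre = 90 ≤ 113, so it lies inside.
All remaining points lie in this disk, and no smaller disk contains both endpoints, so this is the minimum enclosing circle.
Diameter = 2r = 2√113 ≈ 21.26.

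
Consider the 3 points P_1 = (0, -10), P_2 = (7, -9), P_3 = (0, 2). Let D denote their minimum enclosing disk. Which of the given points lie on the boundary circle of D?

Side lengths²: P_1P_2² = 50, P_1P_3² = 144, P_2P_3² = 170.
Since P_2P_3² = 170 < 144 + 50 = 194, the triangle is acute, so the smallest enclosing circle is the circumcircle.
Circumcentre = (19/7, -4), r² = 2125/49.
The points at distance exactly r from the centre are P_1, P_2, P_3 — 3 points.

P_1, P_2, P_3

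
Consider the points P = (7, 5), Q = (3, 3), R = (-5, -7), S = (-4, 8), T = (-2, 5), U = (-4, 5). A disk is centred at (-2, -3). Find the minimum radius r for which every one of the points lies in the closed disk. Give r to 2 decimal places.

12.04

The required radius is the distance from (-2, -3) to the farthest point.
Squared distances: 145, 61, 25, 125, 64, 68.
Maximum is 145, attained at P.
r = √145 ≈ 12.04.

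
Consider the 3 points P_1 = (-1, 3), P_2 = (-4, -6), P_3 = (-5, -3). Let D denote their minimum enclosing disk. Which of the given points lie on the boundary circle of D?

P_1, P_2

Side lengths²: P_1P_2² = 90, P_1P_3² = 52, P_2P_3² = 10.
Since P_1P_2² = 90 ≥ 52 + 10 = 62, the angle opposite P_1P_2 is not acute, so the smallest enclosing circle has P_1P_2 as diameter.
Centre = midpoint of P_1P_2 = (-2.5, -1.5), r² = 90/4 = 22.5.
The points at distance exactly r from the centre are P_1, P_2 — 2 points.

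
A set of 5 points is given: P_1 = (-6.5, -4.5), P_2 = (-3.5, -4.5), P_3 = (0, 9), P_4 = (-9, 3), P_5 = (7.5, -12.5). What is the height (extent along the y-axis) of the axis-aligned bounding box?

21.5

max y = 9, min y = -12.5, so height = 21.5.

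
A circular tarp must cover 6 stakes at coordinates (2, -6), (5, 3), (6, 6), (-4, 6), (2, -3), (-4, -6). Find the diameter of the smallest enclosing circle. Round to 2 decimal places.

By Welzl's lemma the MEC is supported by two points (diametrically opposite) or three points (on a circumcircle).
The farthest pair is (6, 6)–(-4, -6) with squared distance 244. The circle on this segment as diameter has centre (1, 0) and r² = 244/4 = 61.
Check (2, -6): distance² to centre = 37 ≤ 61, so it lies inside.
All remaining points lie in this disk, and no smaller disk contains both endpoints, so this is the minimum enclosing circle.
Diameter = 2r = 2√61 ≈ 15.62.

15.62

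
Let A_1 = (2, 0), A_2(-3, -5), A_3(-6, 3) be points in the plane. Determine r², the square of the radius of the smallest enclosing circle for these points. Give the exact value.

Side lengths²: A_1A_2² = 50, A_1A_3² = 73, A_2A_3² = 73.
Since A_2A_3² = 73 < 73 + 50 = 123, the triangle is acute, so the smallest enclosing circle is the circumcircle.
Circumcentre = (-59/22, -7/22), r² = 5329/242.

5329/242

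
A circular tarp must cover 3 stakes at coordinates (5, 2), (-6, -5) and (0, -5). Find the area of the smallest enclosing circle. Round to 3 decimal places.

133.518

Call the three points A, B, C in the order given.
Side lengths²: AB² = 170, AC² = 74, BC² = 36.
Since AB² = 170 ≥ 74 + 36 = 110, the angle opposite AB is not acute, so the smallest enclosing circle has AB as diameter.
Centre = midpoint of AB = (-0.5, -1.5), r² = 170/4 = 42.5.
Area = π·r² = π·42.5 ≈ 133.518.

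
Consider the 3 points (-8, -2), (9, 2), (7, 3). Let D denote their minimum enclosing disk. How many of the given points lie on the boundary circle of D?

Call the three points A, B, C in the order given.
Side lengths²: AB² = 305, AC² = 250, BC² = 5.
Since AB² = 305 ≥ 250 + 5 = 255, the angle opposite AB is not acute, so the smallest enclosing circle has AB as diameter.
Centre = midpoint of AB = (0.5, 0), r² = 305/4 = 76.25.
The points at distance exactly r from the centre are (-8, -2), (9, 2) — 2 points.

2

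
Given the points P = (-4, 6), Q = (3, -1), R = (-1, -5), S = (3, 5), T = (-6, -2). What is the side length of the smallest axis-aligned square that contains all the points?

11

The bounding box has width 9 and height 11.
An axis-aligned square enclosing the set must have side ≥ max(width, height).
So the minimum side is max(9, 11) = 11.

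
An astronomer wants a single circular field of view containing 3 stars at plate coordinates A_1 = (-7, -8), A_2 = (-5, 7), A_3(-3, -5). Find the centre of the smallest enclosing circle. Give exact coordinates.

Side lengths²: A_1A_2² = 229, A_1A_3² = 25, A_2A_3² = 148.
Since A_1A_2² = 229 ≥ 148 + 25 = 173, the angle opposite A_1A_2 is not acute, so the smallest enclosing circle has A_1A_2 as diameter.
Centre = midpoint of A_1A_2 = (-6, -0.5), r² = 229/4 = 57.25.
Centre = (-6, -0.5).

(-6, -0.5)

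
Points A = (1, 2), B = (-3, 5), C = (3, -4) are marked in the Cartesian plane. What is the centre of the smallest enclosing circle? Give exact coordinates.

Side lengths²: AB² = 25, AC² = 40, BC² = 117.
Since BC² = 117 ≥ 40 + 25 = 65, the angle opposite BC is not acute, so the smallest enclosing circle has BC as diameter.
Centre = midpoint of BC = (0, 0.5), r² = 117/4 = 29.25.
Centre = (0, 0.5).

(0, 0.5)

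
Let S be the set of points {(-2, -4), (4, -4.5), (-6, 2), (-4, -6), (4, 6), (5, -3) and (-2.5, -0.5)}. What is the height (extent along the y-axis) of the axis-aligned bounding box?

max y = 6, min y = -6, so height = 12.

12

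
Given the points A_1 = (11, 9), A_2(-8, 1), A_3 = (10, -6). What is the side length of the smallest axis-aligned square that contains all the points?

19

The bounding box has width 19 and height 15.
An axis-aligned square enclosing the set must have side ≥ max(width, height).
So the minimum side is max(19, 15) = 19.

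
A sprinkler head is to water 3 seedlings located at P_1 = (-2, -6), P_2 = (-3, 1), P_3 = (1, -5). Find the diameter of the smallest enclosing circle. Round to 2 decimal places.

7.33

Side lengths²: P_1P_2² = 50, P_1P_3² = 10, P_2P_3² = 52.
Since P_2P_3² = 52 < 50 + 10 = 60, the triangle is acute, so the smallest enclosing circle is the circumcircle.
Circumcentre = (-17/11, -26/11), r² = 1625/121.
Diameter = 2r = 2√(1625/121) ≈ 7.33.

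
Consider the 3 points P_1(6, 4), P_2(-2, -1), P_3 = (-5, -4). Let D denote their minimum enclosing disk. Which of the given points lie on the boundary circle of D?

Side lengths²: P_1P_2² = 89, P_1P_3² = 185, P_2P_3² = 18.
Since P_1P_3² = 185 ≥ 89 + 18 = 107, the angle opposite P_1P_3 is not acute, so the smallest enclosing circle has P_1P_3 as diameter.
Centre = midpoint of P_1P_3 = (0.5, 0), r² = 185/4 = 46.25.
The points at distance exactly r from the centre are P_1, P_3 — 2 points.

P_1, P_3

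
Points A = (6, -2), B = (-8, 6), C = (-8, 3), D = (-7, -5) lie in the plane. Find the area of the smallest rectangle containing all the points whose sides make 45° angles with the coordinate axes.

In coordinates u = x + y, v = x − y the rectangle is axis-aligned; the map (x,y)→(u,v) scales areas by 2.
u-values: 4, -2, -5, -12; range = 4 − (-12) = 16.
v-values: 8, -14, -11, -2; range = 8 − (-14) = 22.
Area = (16 × 22) / 2 = 176.

176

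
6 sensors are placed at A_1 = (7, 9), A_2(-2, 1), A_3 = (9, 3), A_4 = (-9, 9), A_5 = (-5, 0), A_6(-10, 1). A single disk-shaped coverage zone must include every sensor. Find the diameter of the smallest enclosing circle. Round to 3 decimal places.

19.483

The minimum enclosing circle is determined by three boundary points: A_3, A_4, A_6.
Their circumcentre is (-0.7, 3.9) with r² = 94.9.
The farthest remaining point A_1 is at distance² 85.3 ≤ 94.9.
Diameter = 2r = 2√(94.9) ≈ 19.483.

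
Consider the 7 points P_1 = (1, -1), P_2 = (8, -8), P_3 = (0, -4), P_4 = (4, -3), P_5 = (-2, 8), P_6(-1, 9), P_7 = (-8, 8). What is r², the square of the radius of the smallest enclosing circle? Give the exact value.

By Welzl's lemma the MEC is supported by two points (diametrically opposite) or three points (on a circumcircle).
The farthest pair is P_2–P_7 with squared distance 512. The circle on this segment as diameter has centre (0, 0) and r² = 512/4 = 128.
Check P_1: distance² to centre = 2 ≤ 128, so it lies inside.
All remaining points lie in this disk, and no smaller disk contains both endpoints, so this is the minimum enclosing circle.

128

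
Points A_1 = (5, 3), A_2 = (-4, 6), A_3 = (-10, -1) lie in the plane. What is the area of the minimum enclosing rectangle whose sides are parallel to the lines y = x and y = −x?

114

In coordinates u = x + y, v = x − y the rectangle is axis-aligned; the map (x,y)→(u,v) scales areas by 2.
u-values: 8, 2, -11; range = 8 − (-11) = 19.
v-values: 2, -10, -9; range = 2 − (-10) = 12.
Area = (19 × 12) / 2 = 114.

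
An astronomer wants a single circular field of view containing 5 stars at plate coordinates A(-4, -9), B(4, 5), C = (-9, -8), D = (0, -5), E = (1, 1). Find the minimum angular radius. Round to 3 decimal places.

9.192

By Welzl's lemma the MEC is supported by two points (diametrically opposite) or three points (on a circumcircle).
The farthest pair is B–C with squared distance 338. The circle on this segment as diameter has centre (-2.5, -1.5) and r² = 338/4 = 84.5.
Check A: distance² to centre = 58.5 ≤ 84.5, so it lies inside.
All remaining points lie in this disk, and no smaller disk contains both endpoints, so this is the minimum enclosing circle.
r = √(84.5) ≈ 9.192.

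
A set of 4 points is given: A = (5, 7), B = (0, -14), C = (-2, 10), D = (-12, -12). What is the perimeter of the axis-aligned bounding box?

82

Width = max x − min x = 5 − (-12) = 17.
Height = max y − min y = 10 − (-14) = 24.
Perimeter = 2(17 + 24) = 82.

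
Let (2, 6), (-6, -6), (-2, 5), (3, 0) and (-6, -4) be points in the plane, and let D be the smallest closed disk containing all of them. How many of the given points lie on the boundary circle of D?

2

The farthest pair is (2, 6)–(-6, -6) with squared distance 208. The circle on this segment as diameter has centre (-2, 0) and r² = 208/4 = 52.
Check (-2, 5): distance² to centre = 25 ≤ 52, so it lies inside.
All remaining points lie in this disk, and no smaller disk contains both endpoints, so this is the minimum enclosing circle.
The points at distance exactly r from the centre are (2, 6), (-6, -6) — 2 points.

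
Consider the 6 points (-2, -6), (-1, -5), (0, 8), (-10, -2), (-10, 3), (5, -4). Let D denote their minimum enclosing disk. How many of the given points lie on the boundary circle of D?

By Welzl's lemma the MEC is supported by two points (diametrically opposite) or three points (on a circumcircle).
The minimum enclosing circle is determined by three boundary points: (0, 8), (-10, 3), (5, -4).
Their circumcentre is (-131/58, 1/58) with r² = 115765/1682.
The farthest remaining point (-10, -2) is at distance² 107645/1682 ≤ 115765/1682.
The points at distance exactly r from the centre are (0, 8), (-10, 3), (5, -4) — 3 points.

3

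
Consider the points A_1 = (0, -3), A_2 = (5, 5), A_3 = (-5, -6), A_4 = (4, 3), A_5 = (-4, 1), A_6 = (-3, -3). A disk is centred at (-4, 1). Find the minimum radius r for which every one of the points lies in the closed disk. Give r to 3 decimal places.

9.849

The required radius is the distance from (-4, 1) to the farthest point.
Squared distances: 32, 97, 50, 68, 0, 17.
Maximum is 97, attained at A_2.
r = √97 ≈ 9.849.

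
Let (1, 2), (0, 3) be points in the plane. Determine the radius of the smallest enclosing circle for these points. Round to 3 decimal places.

The smallest circle enclosing two points has them as diameter endpoints.
Centre = midpoint = (0.5, 2.5); r² = |(1, 2)−(0, 3)|²/4 = 2/4 = 0.5.
r = √(0.5) ≈ 0.707.

0.707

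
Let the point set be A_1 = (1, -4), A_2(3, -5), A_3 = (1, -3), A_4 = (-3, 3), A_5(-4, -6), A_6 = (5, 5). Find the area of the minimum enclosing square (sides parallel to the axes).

The bounding box has width 9 and height 11.
An axis-aligned square enclosing the set must have side ≥ max(width, height).
So the minimum side is max(9, 11) = 11.
Area = 11² = 121.

121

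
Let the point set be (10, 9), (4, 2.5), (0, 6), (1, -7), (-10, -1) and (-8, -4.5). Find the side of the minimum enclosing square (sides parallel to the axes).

20

The bounding box has width 20 and height 16.
An axis-aligned square enclosing the set must have side ≥ max(width, height).
So the minimum side is max(20, 16) = 20.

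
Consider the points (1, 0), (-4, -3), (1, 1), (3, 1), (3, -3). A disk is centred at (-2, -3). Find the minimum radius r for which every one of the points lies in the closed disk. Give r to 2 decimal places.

6.40

The required radius is the distance from (-2, -3) to the farthest point.
Squared distances: 18, 4, 25, 41, 25.
Maximum is 41, attained at (3, 1).
r = √41 ≈ 6.40.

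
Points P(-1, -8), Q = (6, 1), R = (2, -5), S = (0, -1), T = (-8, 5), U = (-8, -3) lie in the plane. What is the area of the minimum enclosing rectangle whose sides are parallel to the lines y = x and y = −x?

180

In coordinates u = x + y, v = x − y the rectangle is axis-aligned; the map (x,y)→(u,v) scales areas by 2.
u-values: -9, 7, -3, -1, -3, -11; range = 7 − (-11) = 18.
v-values: 7, 5, 7, 1, -13, -5; range = 7 − (-13) = 20.
Area = (18 × 20) / 2 = 180.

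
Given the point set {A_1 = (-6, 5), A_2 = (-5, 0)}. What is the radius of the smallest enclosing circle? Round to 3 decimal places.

The smallest circle enclosing two points has them as diameter endpoints.
Centre = midpoint = (-5.5, 2.5); r² = |A_1A_2|²/4 = 26/4 = 6.5.
r = √(6.5) ≈ 2.550.

2.550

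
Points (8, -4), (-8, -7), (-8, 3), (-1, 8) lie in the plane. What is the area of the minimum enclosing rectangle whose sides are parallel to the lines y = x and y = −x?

In coordinates u = x + y, v = x − y the rectangle is axis-aligned; the map (x,y)→(u,v) scales areas by 2.
u-values: 4, -15, -5, 7; range = 7 − (-15) = 22.
v-values: 12, -1, -11, -9; range = 12 − (-11) = 23.
Area = (22 × 23) / 2 = 253.

253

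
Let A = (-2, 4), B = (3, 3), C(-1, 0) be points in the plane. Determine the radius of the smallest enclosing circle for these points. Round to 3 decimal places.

Side lengths²: AB² = 26, AC² = 17, BC² = 25.
Since AB² = 26 < 25 + 17 = 42, the triangle is acute, so the smallest enclosing circle is the circumcircle.
Circumcentre = (11/38, 93/38), r² = 5525/722.
r = √(5525/722) ≈ 2.766.

2.766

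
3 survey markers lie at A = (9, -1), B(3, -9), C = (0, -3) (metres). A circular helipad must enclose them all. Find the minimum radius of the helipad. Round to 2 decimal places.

Side lengths²: AB² = 100, AC² = 85, BC² = 45.
Since AB² = 100 < 85 + 45 = 130, the triangle is acute, so the smallest enclosing circle is the circumcircle.
Circumcentre = (5, -4.25), r² = 26.5625.
r = √(26.5625) ≈ 5.15.

5.15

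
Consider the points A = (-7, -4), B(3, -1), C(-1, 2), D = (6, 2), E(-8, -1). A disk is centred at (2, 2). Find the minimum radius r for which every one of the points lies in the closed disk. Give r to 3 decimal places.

The required radius is the distance from (2, 2) to the farthest point.
Squared distances: 117, 10, 9, 16, 109.
Maximum is 117, attained at A.
r = √117 ≈ 10.817.

10.817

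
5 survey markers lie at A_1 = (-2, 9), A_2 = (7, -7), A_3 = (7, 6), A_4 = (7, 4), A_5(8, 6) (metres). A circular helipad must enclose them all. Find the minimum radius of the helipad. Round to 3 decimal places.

The farthest pair is A_1–A_2 with squared distance 337. The circle on this segment as diameter has centre (2.5, 1) and r² = 337/4 = 84.25.
Check A_3: distance² to centre = 45.25 ≤ 84.25, so it lies inside.
All remaining points lie in this disk, and no smaller disk contains both endpoints, so this is the minimum enclosing circle.
r = √(84.25) ≈ 9.179.

9.179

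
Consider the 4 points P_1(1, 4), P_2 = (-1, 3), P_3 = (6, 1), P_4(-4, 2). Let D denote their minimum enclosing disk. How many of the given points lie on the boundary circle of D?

The minimum enclosing circle of a finite set is fixed by two of the points (as a diameter) or three (as a circumcircle).
The farthest pair is P_3–P_4 with squared distance 101. The circle on this segment as diameter has centre (1, 1.5) and r² = 101/4 = 25.25.
Check P_1: distance² to centre = 6.25 ≤ 25.25, so it lies inside.
All remaining points lie in this disk, and no smaller disk contains both endpoints, so this is the minimum enclosing circle.
The points at distance exactly r from the centre are P_3, P_4 — 2 points.

2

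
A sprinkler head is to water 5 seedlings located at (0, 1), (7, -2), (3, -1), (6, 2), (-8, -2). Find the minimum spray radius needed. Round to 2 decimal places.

7.50

By Welzl's lemma the MEC is supported by two points (diametrically opposite) or three points (on a circumcircle).
The minimum enclosing circle is determined by three boundary points: (7, -2), (6, 2), (-8, -2).
Their circumcentre is (-0.5, -1.75) with r² = 56.3125.
The farthest remaining point (3, -1) is at distance² 12.8125 ≤ 56.3125.
r = √(56.3125) ≈ 7.50.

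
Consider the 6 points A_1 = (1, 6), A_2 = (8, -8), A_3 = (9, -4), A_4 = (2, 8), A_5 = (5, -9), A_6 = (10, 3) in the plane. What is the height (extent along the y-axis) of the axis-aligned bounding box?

17

max y = 8, min y = -9, so height = 17.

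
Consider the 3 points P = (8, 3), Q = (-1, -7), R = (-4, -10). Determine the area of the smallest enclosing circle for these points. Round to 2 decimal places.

245.83

Side lengths²: PQ² = 181, PR² = 313, QR² = 18.
Since PR² = 313 ≥ 181 + 18 = 199, the angle opposite PR is not acute, so the smallest enclosing circle has PR as diameter.
Centre = midpoint of PR = (2, -3.5), r² = 313/4 = 78.25.
Area = π·r² = π·78.25 ≈ 245.83.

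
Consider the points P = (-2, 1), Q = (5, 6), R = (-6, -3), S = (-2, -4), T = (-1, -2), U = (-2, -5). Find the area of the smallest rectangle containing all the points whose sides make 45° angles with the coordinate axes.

60

In coordinates u = x + y, v = x − y the rectangle is axis-aligned; the map (x,y)→(u,v) scales areas by 2.
u-values: -1, 11, -9, -6, -3, -7; range = 11 − (-9) = 20.
v-values: -3, -1, -3, 2, 1, 3; range = 3 − (-3) = 6.
Area = (20 × 6) / 2 = 60.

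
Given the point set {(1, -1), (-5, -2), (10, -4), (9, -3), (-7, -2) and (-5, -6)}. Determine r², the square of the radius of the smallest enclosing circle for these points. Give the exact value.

73.25

A smallest enclosing disk is always determined by at most three of the input points on its boundary.
The farthest pair is (10, -4)–(-7, -2) with squared distance 293. The circle on this segment as diameter has centre (1.5, -3) and r² = 293/4 = 73.25.
Check (1, -1): distance² to centre = 4.25 ≤ 73.25, so it lies inside.
All remaining points lie in this disk, and no smaller disk contains both endpoints, so this is the minimum enclosing circle.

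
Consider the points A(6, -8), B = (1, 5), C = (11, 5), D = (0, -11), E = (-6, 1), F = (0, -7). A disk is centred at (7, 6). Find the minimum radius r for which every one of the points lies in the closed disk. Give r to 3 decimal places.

The required radius is the distance from (7, 6) to the farthest point.
Squared distances: 197, 37, 17, 338, 194, 218.
Maximum is 338, attained at D.
r = √338 ≈ 18.385.

18.385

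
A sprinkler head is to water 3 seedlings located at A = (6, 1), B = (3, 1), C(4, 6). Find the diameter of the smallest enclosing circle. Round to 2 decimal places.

Side lengths²: AB² = 9, AC² = 29, BC² = 26.
Since AC² = 29 < 26 + 9 = 35, the triangle is acute, so the smallest enclosing circle is the circumcircle.
Circumcentre = (4.5, 3.3), r² = 7.54.
Diameter = 2r = 2√(7.54) ≈ 5.49.

5.49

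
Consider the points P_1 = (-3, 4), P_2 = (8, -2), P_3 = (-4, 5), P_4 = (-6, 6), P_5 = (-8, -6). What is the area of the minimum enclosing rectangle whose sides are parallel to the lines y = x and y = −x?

In coordinates u = x + y, v = x − y the rectangle is axis-aligned; the map (x,y)→(u,v) scales areas by 2.
u-values: 1, 6, 1, 0, -14; range = 6 − (-14) = 20.
v-values: -7, 10, -9, -12, -2; range = 10 − (-12) = 22.
Area = (20 × 22) / 2 = 220.

220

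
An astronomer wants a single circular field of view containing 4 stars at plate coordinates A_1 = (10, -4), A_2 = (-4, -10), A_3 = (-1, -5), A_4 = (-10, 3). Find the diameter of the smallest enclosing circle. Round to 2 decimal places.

21.19

By Welzl's lemma the MEC is supported by two points (diametrically opposite) or three points (on a circumcircle).
The farthest pair is A_1–A_4 with squared distance 449. The circle on this segment as diameter has centre (0, -0.5) and r² = 449/4 = 112.25.
Check A_2: distance² to centre = 106.25 ≤ 112.25, so it lies inside.
All remaining points lie in this disk, and no smaller disk contains both endpoints, so this is the minimum enclosing circle.
Diameter = 2r = 2√(112.25) ≈ 21.19.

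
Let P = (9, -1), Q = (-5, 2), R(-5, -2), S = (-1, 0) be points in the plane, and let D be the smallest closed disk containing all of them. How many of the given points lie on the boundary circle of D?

A smallest enclosing disk is always determined by at most three of the input points on its boundary.
The minimum enclosing circle is determined by three boundary points: P, Q, R.
Their circumcentre is (53/28, 0) with r² = 40385/784.
The farthest remaining point S is at distance² 6561/784 ≤ 40385/784.
The points at distance exactly r from the centre are P, Q, R — 3 points.

3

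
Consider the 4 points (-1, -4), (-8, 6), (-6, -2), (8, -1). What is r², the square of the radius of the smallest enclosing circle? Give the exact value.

76.25

By Welzl's lemma the MEC is supported by two points (diametrically opposite) or three points (on a circumcircle).
The farthest pair is (-8, 6)–(8, -1) with squared distance 305. The circle on this segment as diameter has centre (0, 2.5) and r² = 305/4 = 76.25.
Check (-1, -4): distance² to centre = 43.25 ≤ 76.25, so it lies inside.
All remaining points lie in this disk, and no smaller disk contains both endpoints, so this is the minimum enclosing circle.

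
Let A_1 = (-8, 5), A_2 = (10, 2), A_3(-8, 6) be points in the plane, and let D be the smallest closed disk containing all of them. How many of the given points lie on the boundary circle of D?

Side lengths²: A_1A_2² = 333, A_1A_3² = 1, A_2A_3² = 340.
Since A_2A_3² = 340 ≥ 333 + 1 = 334, the angle opposite A_2A_3 is not acute, so the smallest enclosing circle has A_2A_3 as diameter.
Centre = midpoint of A_2A_3 = (1, 4), r² = 340/4 = 85.
The points at distance exactly r from the centre are A_2, A_3 — 2 points.

2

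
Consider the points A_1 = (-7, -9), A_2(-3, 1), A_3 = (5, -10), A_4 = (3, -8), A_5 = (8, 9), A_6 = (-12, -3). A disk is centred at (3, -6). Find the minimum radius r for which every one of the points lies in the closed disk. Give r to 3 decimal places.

15.811

The required radius is the distance from (3, -6) to the farthest point.
Squared distances: 109, 85, 20, 4, 250, 234.
Maximum is 250, attained at A_5.
r = √250 ≈ 15.811.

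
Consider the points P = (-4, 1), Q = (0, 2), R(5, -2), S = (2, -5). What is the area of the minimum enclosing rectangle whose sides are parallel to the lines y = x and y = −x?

36

In coordinates u = x + y, v = x − y the rectangle is axis-aligned; the map (x,y)→(u,v) scales areas by 2.
u-values: -3, 2, 3, -3; range = 3 − (-3) = 6.
v-values: -5, -2, 7, 7; range = 7 − (-5) = 12.
Area = (6 × 12) / 2 = 36.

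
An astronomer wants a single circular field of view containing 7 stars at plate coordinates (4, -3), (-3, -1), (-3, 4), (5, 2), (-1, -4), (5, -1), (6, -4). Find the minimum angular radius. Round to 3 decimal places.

By Welzl's lemma the MEC is supported by two points (diametrically opposite) or three points (on a circumcircle).
The farthest pair is (-3, 4)–(6, -4) with squared distance 145. The circle on this segment as diameter has centre (1.5, 0) and r² = 145/4 = 36.25.
Check (4, -3): distance² to centre = 15.25 ≤ 36.25, so it lies inside.
All remaining points lie in this disk, and no smaller disk contains both endpoints, so this is the minimum enclosing circle.
r = √(36.25) ≈ 6.021.

6.021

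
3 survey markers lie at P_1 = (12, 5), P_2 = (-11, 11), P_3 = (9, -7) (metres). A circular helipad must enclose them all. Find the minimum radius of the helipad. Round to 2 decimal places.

13.45

Side lengths²: P_1P_2² = 565, P_1P_3² = 153, P_2P_3² = 724.
Since P_2P_3² = 724 ≥ 565 + 153 = 718, the angle opposite P_2P_3 is not acute, so the smallest enclosing circle has P_2P_3 as diameter.
Centre = midpoint of P_2P_3 = (-1, 2), r² = 724/4 = 181.
r = √181 ≈ 13.45.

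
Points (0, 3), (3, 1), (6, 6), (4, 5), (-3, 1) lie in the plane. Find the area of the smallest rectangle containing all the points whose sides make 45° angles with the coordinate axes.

In coordinates u = x + y, v = x − y the rectangle is axis-aligned; the map (x,y)→(u,v) scales areas by 2.
u-values: 3, 4, 12, 9, -2; range = 12 − (-2) = 14.
v-values: -3, 2, 0, -1, -4; range = 2 − (-4) = 6.
Area = (14 × 6) / 2 = 42.

42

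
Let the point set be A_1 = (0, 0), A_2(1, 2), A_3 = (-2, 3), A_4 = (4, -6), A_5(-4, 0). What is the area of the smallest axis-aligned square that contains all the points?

The bounding box has width 8 and height 9.
An axis-aligned square enclosing the set must have side ≥ max(width, height).
So the minimum side is max(8, 9) = 9.
Area = 9² = 81.

81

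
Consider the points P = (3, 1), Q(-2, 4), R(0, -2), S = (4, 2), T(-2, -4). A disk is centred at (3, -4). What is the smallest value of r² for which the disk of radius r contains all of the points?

The required radius is the distance from (3, -4) to the farthest point.
Squared distances: 25, 89, 13, 37, 25.
Maximum is 89, attained at Q.

89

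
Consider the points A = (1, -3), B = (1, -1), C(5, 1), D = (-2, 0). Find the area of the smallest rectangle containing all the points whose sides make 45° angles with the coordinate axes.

In coordinates u = x + y, v = x − y the rectangle is axis-aligned; the map (x,y)→(u,v) scales areas by 2.
u-values: -2, 0, 6, -2; range = 6 − (-2) = 8.
v-values: 4, 2, 4, -2; range = 4 − (-2) = 6.
Area = (8 × 6) / 2 = 24.

24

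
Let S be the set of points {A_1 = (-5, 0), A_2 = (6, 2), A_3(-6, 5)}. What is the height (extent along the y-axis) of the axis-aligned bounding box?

5

max y = 5, min y = 0, so height = 5.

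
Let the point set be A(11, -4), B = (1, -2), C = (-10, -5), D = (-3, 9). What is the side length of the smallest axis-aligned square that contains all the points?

21

The bounding box has width 21 and height 14.
An axis-aligned square enclosing the set must have side ≥ max(width, height).
So the minimum side is max(21, 14) = 21.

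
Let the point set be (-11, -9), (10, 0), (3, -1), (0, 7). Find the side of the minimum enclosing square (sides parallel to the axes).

21

The bounding box has width 21 and height 16.
An axis-aligned square enclosing the set must have side ≥ max(width, height).
So the minimum side is max(21, 16) = 21.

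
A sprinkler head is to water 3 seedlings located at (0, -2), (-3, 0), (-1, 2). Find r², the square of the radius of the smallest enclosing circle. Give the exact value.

4.42

Call the three points A, B, C in the order given.
Side lengths²: AB² = 13, AC² = 17, BC² = 8.
Since AC² = 17 < 13 + 8 = 21, the triangle is acute, so the smallest enclosing circle is the circumcircle.
Circumcentre = (-0.9, -0.1), r² = 4.42.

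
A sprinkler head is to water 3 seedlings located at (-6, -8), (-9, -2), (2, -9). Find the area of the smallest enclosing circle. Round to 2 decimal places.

Call the three points A, B, C in the order given.
Side lengths²: AB² = 45, AC² = 65, BC² = 170.
Since BC² = 170 ≥ 65 + 45 = 110, the angle opposite BC is not acute, so the smallest enclosing circle has BC as diameter.
Centre = midpoint of BC = (-3.5, -5.5), r² = 170/4 = 42.5.
Area = π·r² = π·42.5 ≈ 133.52.

133.52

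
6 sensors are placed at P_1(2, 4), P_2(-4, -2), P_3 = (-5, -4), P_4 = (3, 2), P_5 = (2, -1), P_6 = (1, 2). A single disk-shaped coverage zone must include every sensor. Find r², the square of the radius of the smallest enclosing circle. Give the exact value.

The minimum enclosing circle of a finite set is fixed by two of the points (as a diameter) or three (as a circumcircle).
The farthest pair is P_1–P_3 with squared distance 113. The circle on this segment as diameter has centre (-1.5, 0) and r² = 113/4 = 28.25.
Check P_2: distance² to centre = 10.25 ≤ 28.25, so it lies inside.
All remaining points lie in this disk, and no smaller disk contains both endpoints, so this is the minimum enclosing circle.

28.25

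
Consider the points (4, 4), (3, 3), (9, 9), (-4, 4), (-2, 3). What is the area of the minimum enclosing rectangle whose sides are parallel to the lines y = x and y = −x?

72

In coordinates u = x + y, v = x − y the rectangle is axis-aligned; the map (x,y)→(u,v) scales areas by 2.
u-values: 8, 6, 18, 0, 1; range = 18 − 0 = 18.
v-values: 0, 0, 0, -8, -5; range = 0 − (-8) = 8.
Area = (18 × 8) / 2 = 72.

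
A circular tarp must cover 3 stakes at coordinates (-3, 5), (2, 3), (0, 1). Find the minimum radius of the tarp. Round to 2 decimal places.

2.72

Call the three points A, B, C in the order given.
Side lengths²: AB² = 29, AC² = 25, BC² = 8.
Since AB² = 29 < 25 + 8 = 33, the triangle is acute, so the smallest enclosing circle is the circumcircle.
Circumcentre = (-9/14, 51/14), r² = 725/98.
r = √(725/98) ≈ 2.72.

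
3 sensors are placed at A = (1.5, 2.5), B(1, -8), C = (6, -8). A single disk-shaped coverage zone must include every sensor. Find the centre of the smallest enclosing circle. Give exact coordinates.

Side lengths²: AB² = 110.5, AC² = 130.5, BC² = 25.
Since AC² = 130.5 < 110.5 + 25 = 135.5, the triangle is acute, so the smallest enclosing circle is the circumcircle.
Circumcentre = (3.5, -20/7), r² = 6409/196.
Centre = (3.5, -20/7).

(3.5, -20/7)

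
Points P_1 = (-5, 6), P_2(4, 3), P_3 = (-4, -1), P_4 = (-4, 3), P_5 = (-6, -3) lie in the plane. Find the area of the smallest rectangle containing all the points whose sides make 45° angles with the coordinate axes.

96

In coordinates u = x + y, v = x − y the rectangle is axis-aligned; the map (x,y)→(u,v) scales areas by 2.
u-values: 1, 7, -5, -1, -9; range = 7 − (-9) = 16.
v-values: -11, 1, -3, -7, -3; range = 1 − (-11) = 12.
Area = (16 × 12) / 2 = 96.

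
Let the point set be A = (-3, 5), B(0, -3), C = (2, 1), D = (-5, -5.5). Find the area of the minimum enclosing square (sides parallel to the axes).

The bounding box has width 7 and height 10.5.
An axis-aligned square enclosing the set must have side ≥ max(width, height).
So the minimum side is max(7, 10.5) = 10.5.
Area = 10.5² = 110.25.

110.25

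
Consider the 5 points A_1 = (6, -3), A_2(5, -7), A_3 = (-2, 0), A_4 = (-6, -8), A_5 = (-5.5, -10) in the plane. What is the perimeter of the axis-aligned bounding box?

44

Width = max x − min x = 6 − (-6) = 12.
Height = max y − min y = 0 − (-10) = 10.
Perimeter = 2(12 + 10) = 44.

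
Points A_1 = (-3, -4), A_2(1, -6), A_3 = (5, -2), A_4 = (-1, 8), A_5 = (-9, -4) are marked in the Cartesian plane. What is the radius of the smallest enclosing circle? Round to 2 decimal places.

7.82

The minimum enclosing circle of a finite set is fixed by two of the points (as a diameter) or three (as a circumcircle).
The minimum enclosing circle is determined by three boundary points: A_3, A_4, A_5.
Their circumcentre is (-47/19, 6/19) with r² = 22100/361.
The farthest remaining point A_2 is at distance² 18756/361 ≤ 22100/361.
r = √(22100/361) ≈ 7.82.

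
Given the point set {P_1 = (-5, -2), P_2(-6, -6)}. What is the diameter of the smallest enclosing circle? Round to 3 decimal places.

4.123

The smallest circle enclosing two points has them as diameter endpoints.
Centre = midpoint = (-5.5, -4); r² = |P_1P_2|²/4 = 17/4 = 4.25.
Diameter = 2r = 2√(4.25) ≈ 4.123.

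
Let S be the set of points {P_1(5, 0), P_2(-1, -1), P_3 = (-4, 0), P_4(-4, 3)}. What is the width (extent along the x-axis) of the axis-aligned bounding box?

max x = 5, min x = -4, so width = 9.

9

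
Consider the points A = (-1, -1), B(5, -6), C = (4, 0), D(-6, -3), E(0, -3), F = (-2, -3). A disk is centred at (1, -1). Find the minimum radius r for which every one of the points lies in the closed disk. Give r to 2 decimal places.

The required radius is the distance from (1, -1) to the farthest point.
Squared distances: 4, 41, 10, 53, 5, 13.
Maximum is 53, attained at D.
r = √53 ≈ 7.28.

7.28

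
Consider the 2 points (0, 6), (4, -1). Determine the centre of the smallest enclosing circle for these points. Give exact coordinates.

(2, 2.5)

The smallest circle enclosing two points has them as diameter endpoints.
Centre = midpoint = (2, 2.5); r² = |(0, 6)−(4, -1)|²/4 = 65/4 = 16.25.
Centre = (2, 2.5).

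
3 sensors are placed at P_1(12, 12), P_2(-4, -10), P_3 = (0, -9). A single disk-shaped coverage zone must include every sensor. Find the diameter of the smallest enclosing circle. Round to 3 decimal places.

Side lengths²: P_1P_2² = 740, P_1P_3² = 585, P_2P_3² = 17.
Since P_1P_2² = 740 ≥ 585 + 17 = 602, the angle opposite P_1P_2 is not acute, so the smallest enclosing circle has P_1P_2 as diameter.
Centre = midpoint of P_1P_2 = (4, 1), r² = 740/4 = 185.
Diameter = 2r = 2√185 ≈ 27.203.

27.203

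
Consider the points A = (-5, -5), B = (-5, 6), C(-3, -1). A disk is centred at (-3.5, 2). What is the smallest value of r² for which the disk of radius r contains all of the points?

51.25

The required radius is the distance from (-3.5, 2) to the farthest point.
Squared distances: 51.25, 18.25, 9.25.
Maximum is 51.25, attained at A.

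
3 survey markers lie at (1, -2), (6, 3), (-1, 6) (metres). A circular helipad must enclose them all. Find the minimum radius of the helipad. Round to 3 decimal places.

Call the three points A, B, C in the order given.
Side lengths²: AB² = 50, AC² = 68, BC² = 58.
Since AC² = 68 < 58 + 50 = 108, the triangle is acute, so the smallest enclosing circle is the circumcircle.
Circumcentre = (1.6, 2.4), r² = 19.72.
r = √(19.72) ≈ 4.441.

4.441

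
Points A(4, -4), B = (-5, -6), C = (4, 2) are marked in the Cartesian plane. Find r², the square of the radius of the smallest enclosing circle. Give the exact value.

Side lengths²: AB² = 85, AC² = 36, BC² = 145.
Since BC² = 145 ≥ 85 + 36 = 121, the angle opposite BC is not acute, so the smallest enclosing circle has BC as diameter.
Centre = midpoint of BC = (-0.5, -2), r² = 145/4 = 36.25.

36.25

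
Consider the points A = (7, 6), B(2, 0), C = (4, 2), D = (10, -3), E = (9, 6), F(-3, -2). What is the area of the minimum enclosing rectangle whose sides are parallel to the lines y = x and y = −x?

In coordinates u = x + y, v = x − y the rectangle is axis-aligned; the map (x,y)→(u,v) scales areas by 2.
u-values: 13, 2, 6, 7, 15, -5; range = 15 − (-5) = 20.
v-values: 1, 2, 2, 13, 3, -1; range = 13 − (-1) = 14.
Area = (20 × 14) / 2 = 140.

140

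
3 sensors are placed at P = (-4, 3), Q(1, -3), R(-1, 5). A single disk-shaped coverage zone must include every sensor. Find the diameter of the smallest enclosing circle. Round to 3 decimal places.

Side lengths²: PQ² = 61, PR² = 13, QR² = 68.
Since QR² = 68 < 61 + 13 = 74, the triangle is acute, so the smallest enclosing circle is the circumcircle.
Circumcentre = (-3/7, 25/28), r² = 13481/784.
Diameter = 2r = 2√(13481/784) ≈ 8.293.

8.293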